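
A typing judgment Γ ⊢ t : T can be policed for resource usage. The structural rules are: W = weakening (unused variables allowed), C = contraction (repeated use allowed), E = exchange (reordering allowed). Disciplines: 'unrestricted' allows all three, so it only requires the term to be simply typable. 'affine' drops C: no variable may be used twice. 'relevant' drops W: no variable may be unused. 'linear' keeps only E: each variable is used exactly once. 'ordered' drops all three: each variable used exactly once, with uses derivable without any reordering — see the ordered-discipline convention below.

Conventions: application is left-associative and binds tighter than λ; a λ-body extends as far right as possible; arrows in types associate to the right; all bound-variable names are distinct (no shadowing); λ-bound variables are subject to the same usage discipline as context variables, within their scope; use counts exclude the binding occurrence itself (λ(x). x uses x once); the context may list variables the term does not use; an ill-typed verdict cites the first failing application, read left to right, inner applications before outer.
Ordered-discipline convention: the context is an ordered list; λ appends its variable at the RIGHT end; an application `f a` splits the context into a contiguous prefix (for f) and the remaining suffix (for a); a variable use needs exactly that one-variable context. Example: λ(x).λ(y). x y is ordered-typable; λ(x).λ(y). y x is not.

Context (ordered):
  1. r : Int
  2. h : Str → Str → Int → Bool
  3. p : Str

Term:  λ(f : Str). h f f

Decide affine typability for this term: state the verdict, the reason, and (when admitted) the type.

no — repeated use of f ×2
variable uses: r ×0; h ×1; p ×0; f [bound] ×2
uses in reading order: h, f, f
typing: the term checks, with type Str → Int → Bool
all disciplines: ordered ✗ · linear ✗ · affine ✗ · relevant ✗ · unrestricted ✓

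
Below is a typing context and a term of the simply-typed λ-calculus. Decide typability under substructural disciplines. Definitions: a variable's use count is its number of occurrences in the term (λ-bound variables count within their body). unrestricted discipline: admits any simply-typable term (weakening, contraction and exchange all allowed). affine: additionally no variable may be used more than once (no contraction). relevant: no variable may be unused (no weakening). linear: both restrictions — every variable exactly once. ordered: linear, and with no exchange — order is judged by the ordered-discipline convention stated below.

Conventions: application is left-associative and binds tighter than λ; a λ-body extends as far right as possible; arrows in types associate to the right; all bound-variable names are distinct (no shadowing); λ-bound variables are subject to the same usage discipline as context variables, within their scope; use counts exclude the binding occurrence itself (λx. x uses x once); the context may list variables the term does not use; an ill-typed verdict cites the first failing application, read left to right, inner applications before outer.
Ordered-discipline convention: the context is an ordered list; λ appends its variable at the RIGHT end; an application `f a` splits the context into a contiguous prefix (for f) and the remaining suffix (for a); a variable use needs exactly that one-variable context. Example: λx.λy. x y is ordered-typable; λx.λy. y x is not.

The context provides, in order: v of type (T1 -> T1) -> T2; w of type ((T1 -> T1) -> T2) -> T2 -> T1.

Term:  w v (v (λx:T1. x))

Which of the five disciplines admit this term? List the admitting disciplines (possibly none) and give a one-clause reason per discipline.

accepted by: relevant, unrestricted
usage: v ×2; w ×1; x (bound) ×1
left-to-right use order: w, v, v, x
typing: ✓ — T1
ordered: ✗ — needs contraction — v ×2
linear: ✗ — needs contraction — v ×2
affine: ✗ — needs contraction — v ×2
relevant: ✓ — v, w, x: all used, weakening unneeded
unrestricted: ✓ — simply typable at T1; W, C, E all held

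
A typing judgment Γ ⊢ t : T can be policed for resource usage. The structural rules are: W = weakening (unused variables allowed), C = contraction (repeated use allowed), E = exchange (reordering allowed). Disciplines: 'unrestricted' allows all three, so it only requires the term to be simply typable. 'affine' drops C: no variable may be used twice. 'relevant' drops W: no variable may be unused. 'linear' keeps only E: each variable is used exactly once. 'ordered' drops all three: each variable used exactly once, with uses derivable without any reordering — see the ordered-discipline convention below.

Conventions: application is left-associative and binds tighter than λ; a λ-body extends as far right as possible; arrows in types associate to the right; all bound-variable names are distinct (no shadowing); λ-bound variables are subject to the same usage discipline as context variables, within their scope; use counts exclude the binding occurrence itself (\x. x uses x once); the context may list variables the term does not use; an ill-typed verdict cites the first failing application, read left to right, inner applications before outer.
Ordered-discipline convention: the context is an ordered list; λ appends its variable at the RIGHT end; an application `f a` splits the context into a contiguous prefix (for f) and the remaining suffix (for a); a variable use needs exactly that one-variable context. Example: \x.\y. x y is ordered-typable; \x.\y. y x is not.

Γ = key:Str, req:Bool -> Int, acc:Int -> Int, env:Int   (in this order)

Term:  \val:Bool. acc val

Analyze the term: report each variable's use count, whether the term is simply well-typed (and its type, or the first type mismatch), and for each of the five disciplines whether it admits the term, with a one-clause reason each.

use counts: key: 0, req: 0, acc: 1, env: 0, val (λ-bound): 1
left-to-right use order: acc, val
typing: ill-typed: an argument Bool mismatches the expected Int
ordered: ✗ — the type mismatch rejects it
linear: ✗ — not simply typable
affine: ✗ — fails simple typing
relevant: ✗ — a type mismatch blocks all five
unrestricted: ✗ — the type mismatch rejects it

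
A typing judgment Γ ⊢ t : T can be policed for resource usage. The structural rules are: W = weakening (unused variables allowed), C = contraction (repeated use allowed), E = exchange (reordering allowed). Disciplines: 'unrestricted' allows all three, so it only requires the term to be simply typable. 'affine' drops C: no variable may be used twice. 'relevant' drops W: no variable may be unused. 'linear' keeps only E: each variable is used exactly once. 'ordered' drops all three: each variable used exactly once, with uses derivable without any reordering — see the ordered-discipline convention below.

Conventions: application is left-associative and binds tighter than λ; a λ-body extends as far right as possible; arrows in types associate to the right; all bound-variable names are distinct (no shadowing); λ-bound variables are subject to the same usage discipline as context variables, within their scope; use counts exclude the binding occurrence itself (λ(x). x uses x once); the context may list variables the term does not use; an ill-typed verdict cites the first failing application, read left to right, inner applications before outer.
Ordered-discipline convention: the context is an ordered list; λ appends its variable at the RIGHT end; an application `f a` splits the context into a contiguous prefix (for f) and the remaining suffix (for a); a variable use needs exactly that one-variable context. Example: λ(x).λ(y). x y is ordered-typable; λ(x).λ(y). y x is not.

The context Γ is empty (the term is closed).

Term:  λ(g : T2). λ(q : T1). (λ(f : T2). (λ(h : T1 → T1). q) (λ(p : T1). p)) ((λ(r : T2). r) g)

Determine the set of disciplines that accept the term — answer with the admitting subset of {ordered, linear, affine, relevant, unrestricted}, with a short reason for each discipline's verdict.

admitted in: affine, unrestricted
variable uses: g (bound): 1×, q (bound): 1×, f (bound): 0×, h (bound): 0×, p (bound): 1×, r (bound): 1×
use order (left to right): q, p, r, g
typing: ✓ — T2 → T1 → T1
ordered ✗ (f, h never used (weakening))
linear ✗ (f, h never used (weakening))
affine ✓ (g, q, f, h, p, r: no repeats, contraction unneeded)
relevant ✗ (f, h never used (weakening))
unrestricted ✓ (typability at T2 → T1 → T1 is all that's needed)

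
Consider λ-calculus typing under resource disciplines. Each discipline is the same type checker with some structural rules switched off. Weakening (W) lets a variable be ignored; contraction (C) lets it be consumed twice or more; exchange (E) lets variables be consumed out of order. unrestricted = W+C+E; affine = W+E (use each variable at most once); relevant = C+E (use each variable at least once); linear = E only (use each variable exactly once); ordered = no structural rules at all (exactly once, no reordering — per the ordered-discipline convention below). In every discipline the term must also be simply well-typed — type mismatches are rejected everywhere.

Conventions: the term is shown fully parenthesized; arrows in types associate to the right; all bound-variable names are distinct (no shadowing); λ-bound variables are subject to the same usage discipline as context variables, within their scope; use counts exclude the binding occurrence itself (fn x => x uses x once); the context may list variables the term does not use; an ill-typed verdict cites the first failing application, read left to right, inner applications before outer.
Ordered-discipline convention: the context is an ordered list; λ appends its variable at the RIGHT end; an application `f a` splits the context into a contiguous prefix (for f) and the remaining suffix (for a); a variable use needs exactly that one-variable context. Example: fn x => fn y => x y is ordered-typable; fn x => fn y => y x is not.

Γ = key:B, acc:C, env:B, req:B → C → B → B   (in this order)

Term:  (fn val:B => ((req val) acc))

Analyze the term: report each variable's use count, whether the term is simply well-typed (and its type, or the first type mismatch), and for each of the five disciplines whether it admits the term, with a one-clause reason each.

usage: key=0, acc=1, env=0, req=1, val [bound]=1
left-to-right use order: req, val, acc
typing: well-typed at B → B → B
ordered: ✗ — key, env left unused
linear: ✗ — key, env left unused
affine: ✓ — no duplicate uses among key, acc, env, req, val
relevant: ✗ — key, env left unused
unrestricted: ✓ — typability at B → B → B is all that's needed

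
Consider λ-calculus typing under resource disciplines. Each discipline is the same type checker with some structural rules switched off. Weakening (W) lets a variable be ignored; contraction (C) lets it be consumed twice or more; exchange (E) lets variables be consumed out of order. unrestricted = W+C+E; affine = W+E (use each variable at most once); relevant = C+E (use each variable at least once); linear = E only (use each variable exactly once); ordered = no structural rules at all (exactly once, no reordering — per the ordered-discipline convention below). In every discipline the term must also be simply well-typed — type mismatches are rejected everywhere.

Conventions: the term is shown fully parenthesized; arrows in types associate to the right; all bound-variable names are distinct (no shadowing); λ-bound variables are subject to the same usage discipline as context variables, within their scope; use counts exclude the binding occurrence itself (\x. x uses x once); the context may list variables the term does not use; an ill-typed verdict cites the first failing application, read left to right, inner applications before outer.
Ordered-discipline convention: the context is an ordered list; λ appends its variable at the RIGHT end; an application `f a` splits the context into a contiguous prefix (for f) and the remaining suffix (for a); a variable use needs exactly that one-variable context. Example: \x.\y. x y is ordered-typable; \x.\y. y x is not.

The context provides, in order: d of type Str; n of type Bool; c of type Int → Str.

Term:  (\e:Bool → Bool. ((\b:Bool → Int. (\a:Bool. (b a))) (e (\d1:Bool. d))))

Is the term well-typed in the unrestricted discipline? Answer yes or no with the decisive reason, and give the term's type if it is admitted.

no — not simply typable
variable uses: d ×1, n ×0, c ×0, e (λ-bound) ×1, b (λ-bound) ×1, a (λ-bound) ×1, d1 (λ-bound) ×0
uses in reading order: b, a, e, d
typing: ill-typed: an argument Bool → Str mismatches the expected Bool
across the five disciplines: ordered ✗ | linear ✗ | affine ✗ | relevant ✗ | unrestricted ✗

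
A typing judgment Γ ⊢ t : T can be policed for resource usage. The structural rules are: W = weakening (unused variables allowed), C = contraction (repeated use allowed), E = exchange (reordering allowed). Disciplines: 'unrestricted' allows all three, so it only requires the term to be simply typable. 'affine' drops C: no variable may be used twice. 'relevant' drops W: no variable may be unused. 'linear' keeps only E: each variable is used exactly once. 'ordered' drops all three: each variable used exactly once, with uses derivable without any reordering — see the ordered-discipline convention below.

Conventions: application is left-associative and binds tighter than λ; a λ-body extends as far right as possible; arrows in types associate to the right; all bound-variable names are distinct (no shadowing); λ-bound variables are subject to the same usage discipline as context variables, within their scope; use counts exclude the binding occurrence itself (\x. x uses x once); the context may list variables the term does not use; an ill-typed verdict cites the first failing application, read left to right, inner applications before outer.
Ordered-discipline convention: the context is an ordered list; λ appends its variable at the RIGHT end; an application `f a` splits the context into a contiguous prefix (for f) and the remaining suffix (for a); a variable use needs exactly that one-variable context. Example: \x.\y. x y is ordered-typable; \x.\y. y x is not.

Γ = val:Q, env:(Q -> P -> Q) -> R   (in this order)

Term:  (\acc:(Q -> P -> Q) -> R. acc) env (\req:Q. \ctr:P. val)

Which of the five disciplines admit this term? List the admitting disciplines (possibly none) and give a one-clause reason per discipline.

admitted in: affine, unrestricted
usage: val=1; env=1; acc (λ-bound)=1; req (λ-bound)=0; ctr (λ-bound)=0
order of uses: acc, env, val
typing: well-typed — term : R
ordered: ✗, req, ctr left unused
linear: ✗, req, ctr left unused
affine: ✓, none of val, env, acc, req, ctr used more than once
relevant: ✗, req, ctr left unused
unrestricted: ✓, simply typable at R; W, C, E all held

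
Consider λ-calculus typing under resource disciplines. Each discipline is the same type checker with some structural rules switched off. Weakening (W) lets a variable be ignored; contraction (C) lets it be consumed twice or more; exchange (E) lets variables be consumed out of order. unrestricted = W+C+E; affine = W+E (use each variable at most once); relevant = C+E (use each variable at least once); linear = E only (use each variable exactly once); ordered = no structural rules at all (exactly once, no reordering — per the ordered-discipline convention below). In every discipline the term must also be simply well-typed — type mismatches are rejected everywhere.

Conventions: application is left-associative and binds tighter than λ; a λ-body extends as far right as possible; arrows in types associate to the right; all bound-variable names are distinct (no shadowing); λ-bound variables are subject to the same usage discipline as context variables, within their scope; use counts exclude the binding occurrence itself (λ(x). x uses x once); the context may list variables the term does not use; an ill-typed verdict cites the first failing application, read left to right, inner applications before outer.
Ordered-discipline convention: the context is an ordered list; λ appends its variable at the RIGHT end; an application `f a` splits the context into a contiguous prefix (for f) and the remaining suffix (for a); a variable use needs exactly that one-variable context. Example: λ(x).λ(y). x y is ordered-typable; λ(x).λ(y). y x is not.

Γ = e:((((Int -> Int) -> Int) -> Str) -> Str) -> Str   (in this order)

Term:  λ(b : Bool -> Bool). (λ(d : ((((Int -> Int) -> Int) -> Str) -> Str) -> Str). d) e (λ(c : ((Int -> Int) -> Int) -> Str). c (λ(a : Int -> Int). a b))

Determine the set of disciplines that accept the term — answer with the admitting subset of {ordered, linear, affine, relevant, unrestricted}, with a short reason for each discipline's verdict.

admitting disciplines: none
variable uses: e=1, b [bound]=1, d [bound]=1, c [bound]=1, a [bound]=1
order of uses: d, e, c, a, b
typing: ill-typed: an argument Bool -> Bool mismatches the expected Int
ordered: ✗ — fails simple typing
linear: ✗ — a type mismatch blocks all five
affine: ✗ — the type mismatch rejects it
relevant: ✗ — not simply typable
unrestricted: ✗ — fails simple typing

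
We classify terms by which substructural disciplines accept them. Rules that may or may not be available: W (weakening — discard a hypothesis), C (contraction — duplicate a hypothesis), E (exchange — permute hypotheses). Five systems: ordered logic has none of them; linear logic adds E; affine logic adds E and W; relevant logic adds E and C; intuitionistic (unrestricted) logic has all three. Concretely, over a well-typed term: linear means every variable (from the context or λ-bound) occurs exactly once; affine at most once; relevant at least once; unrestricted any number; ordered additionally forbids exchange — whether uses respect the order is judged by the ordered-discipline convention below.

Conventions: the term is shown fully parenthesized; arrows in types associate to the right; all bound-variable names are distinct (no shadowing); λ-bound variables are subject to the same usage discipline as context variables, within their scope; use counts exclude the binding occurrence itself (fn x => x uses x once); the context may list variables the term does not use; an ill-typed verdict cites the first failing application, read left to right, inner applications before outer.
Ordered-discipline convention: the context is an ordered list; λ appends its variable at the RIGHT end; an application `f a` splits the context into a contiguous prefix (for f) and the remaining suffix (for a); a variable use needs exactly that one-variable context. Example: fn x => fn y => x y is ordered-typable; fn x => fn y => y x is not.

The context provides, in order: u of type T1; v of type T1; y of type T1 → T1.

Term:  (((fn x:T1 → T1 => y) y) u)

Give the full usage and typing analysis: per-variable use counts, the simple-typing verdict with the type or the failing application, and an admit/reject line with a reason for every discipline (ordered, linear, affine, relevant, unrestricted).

usage: u=1; v=0; y=2; x [bound]=0
uses in reading order: y, y, u
typing: ✓ — T1
ordered ✗ (uses contraction: y ×2; unused: v, x — weakening required)
linear ✗ (uses contraction: y ×2; unused: v, x — weakening required)
affine ✗ (uses contraction: y ×2)
relevant ✗ (unused: v, x — weakening required)
unrestricted ✓ (well-typed at T1; no restrictions here)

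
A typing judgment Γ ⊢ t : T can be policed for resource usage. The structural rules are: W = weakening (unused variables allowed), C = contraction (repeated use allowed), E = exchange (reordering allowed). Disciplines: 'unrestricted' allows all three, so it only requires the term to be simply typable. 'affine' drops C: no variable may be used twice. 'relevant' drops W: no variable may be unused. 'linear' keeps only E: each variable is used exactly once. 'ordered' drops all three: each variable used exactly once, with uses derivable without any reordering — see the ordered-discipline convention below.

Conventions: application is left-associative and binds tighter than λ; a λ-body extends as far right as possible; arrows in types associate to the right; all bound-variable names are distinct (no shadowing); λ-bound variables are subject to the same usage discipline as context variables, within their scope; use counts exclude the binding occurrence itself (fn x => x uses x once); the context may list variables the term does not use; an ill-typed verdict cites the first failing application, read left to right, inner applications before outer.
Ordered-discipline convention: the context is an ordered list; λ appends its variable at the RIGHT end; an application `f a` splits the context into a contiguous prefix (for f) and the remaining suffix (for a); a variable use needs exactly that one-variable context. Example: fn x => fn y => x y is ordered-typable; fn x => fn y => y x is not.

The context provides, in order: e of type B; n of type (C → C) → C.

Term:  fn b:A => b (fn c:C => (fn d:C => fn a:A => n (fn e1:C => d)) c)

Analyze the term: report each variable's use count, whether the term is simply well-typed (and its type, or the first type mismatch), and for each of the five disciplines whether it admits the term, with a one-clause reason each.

variable uses: e: 0×, n: 1×, b (λ-bound): 1×, c (λ-bound): 1×, d (λ-bound): 1×, a (λ-bound): 0×, e1 (λ-bound): 0×
order of uses: b, n, d, c
typing: ill-typed: non-function type A applied to an argument
ordered: ✗, a type mismatch blocks all five
linear: ✗, the type mismatch rejects it
affine: ✗, not simply typable
relevant: ✗, fails simple typing
unrestricted: ✗, a type mismatch blocks all five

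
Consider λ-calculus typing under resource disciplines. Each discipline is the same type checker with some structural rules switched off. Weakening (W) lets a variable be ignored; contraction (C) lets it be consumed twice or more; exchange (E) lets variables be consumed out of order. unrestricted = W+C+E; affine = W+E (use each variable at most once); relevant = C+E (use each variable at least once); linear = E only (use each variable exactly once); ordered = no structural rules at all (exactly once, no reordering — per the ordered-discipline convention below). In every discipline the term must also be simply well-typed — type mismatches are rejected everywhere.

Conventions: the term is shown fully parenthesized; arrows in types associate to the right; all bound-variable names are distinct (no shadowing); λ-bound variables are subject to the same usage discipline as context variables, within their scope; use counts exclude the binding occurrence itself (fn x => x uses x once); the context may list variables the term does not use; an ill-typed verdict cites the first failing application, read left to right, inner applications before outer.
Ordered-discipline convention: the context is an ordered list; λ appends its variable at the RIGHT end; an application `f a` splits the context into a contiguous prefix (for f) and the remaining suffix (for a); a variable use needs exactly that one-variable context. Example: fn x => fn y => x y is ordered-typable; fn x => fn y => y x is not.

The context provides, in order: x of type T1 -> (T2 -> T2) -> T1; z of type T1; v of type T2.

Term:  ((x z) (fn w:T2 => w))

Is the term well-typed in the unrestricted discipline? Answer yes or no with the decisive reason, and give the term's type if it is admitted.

yes — simply typable at T1; W, C, E all held; term : T1
counts: x: 1×, z: 1×, v: 0×, w [bound]: 1×
left-to-right use order: x, z, w
typing: ✓ — T1
summary: ordered ✗; linear ✗; affine ✓; relevant ✗; unrestricted ✓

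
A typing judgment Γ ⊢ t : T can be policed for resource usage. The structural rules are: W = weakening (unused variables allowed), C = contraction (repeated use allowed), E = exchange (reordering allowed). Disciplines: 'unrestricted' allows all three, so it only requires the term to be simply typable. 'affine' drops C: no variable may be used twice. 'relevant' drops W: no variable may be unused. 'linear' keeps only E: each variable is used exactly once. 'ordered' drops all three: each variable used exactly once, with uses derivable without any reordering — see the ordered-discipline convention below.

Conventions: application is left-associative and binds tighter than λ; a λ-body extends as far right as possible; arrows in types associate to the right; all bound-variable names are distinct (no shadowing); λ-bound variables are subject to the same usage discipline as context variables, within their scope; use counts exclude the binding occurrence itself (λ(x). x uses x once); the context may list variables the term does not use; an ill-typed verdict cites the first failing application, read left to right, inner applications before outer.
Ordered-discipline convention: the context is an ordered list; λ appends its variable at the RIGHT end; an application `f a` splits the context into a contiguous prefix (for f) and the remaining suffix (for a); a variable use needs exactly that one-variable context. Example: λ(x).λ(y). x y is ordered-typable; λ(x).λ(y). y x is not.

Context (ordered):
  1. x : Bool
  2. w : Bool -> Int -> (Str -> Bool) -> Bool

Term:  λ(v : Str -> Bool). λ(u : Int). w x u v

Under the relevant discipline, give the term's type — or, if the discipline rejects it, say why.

term : (Str -> Bool) -> Int -> Bool
counts: x: 1; w: 1; v (bound): 1; u (bound): 1
order of uses: w, x, u, v
typing: ✓ — (Str -> Bool) -> Int -> Bool
per-discipline verdicts: ordered ✗; linear ✓; affine ✓; relevant ✓; unrestricted ✓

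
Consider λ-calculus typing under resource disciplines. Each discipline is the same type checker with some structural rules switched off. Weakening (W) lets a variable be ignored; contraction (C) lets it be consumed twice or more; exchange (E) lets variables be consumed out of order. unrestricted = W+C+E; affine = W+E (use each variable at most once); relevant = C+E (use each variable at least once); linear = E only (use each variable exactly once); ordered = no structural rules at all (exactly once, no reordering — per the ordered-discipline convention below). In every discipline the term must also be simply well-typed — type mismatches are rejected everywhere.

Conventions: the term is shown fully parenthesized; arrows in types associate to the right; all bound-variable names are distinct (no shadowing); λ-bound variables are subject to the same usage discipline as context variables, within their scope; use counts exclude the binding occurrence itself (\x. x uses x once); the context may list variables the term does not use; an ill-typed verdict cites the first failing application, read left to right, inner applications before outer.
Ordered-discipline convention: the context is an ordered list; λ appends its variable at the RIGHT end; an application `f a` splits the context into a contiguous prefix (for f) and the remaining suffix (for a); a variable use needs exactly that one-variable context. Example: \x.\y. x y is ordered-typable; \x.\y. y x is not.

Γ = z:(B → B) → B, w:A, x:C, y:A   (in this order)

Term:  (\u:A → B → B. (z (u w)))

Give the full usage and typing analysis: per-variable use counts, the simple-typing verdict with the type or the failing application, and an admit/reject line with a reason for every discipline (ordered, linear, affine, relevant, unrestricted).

usage: z ×1; w ×1; x ×0; y ×0; u (λ-bound) ×1
order of uses: z, u, w
typing: the term checks, with type (A → B → B) → B
ordered: ✗, needs weakening: x, y unused
linear: ✗, needs weakening: x, y unused
affine: ✓, none of z, w, x, y, u used more than once
relevant: ✗, needs weakening: x, y unused
unrestricted: ✓, typability at (A → B → B) → B is all that's needed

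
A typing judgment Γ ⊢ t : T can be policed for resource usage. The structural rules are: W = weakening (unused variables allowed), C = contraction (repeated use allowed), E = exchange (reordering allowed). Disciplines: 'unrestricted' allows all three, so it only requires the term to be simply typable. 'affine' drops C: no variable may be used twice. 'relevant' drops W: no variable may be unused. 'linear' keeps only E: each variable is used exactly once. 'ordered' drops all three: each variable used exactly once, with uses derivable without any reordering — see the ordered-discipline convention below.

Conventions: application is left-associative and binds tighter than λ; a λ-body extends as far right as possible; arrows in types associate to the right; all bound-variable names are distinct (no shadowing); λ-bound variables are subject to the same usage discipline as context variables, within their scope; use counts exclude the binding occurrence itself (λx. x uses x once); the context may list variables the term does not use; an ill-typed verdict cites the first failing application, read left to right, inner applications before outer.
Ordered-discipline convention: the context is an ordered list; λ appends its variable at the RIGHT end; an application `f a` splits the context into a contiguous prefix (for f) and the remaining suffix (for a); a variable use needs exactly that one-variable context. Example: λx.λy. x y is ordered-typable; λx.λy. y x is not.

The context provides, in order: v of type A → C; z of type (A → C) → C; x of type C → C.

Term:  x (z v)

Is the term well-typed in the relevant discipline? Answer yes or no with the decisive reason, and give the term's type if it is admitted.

yes — none of v, z, x goes unused; term : C
usage: v: 1×, z: 1×, x: 1×
left-to-right use order: x, z, v
typing: well-typed — term : C
all disciplines: ordered ✗; linear ✓; affine ✓; relevant ✓; unrestricted ✓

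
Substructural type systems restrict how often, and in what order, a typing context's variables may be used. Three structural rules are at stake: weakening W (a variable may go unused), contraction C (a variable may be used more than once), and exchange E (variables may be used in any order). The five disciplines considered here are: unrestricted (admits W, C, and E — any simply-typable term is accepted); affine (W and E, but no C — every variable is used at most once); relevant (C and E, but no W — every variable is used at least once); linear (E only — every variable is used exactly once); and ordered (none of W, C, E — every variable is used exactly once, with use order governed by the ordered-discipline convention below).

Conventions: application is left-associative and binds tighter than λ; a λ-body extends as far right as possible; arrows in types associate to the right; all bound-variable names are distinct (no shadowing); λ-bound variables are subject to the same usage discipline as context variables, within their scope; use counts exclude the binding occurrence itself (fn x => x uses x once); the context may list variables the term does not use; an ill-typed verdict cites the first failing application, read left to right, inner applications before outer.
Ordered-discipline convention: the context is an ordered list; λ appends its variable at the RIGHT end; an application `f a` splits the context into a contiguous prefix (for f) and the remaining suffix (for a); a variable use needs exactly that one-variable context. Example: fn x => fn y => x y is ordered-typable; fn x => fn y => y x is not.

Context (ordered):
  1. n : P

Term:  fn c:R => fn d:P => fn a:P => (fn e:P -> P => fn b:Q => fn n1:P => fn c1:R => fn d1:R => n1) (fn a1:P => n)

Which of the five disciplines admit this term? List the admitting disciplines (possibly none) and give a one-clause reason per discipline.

accepted by: affine, unrestricted
variable uses: n=1; c (bound)=0; d (bound)=0; a (bound)=0; e (bound)=0; b (bound)=0; n1 (bound)=1; c1 (bound)=0; d1 (bound)=0; a1 (bound)=0
uses in reading order: n1, n
typing: the term checks, with type R -> P -> P -> Q -> P -> R -> R -> P
ordered: ✗ — c, d, a, e, b, c1, d1, a1 left unused
linear: ✗ — c, d, a, e, b, c1, d1, a1 left unused
affine: ✓ — none of n, c, d, a, e, b, n1, c1, d1, a1 used more than once
relevant: ✗ — c, d, a, e, b, c1, d1, a1 left unused
unrestricted: ✓ — simply typable at R -> P -> P -> Q -> P -> R -> R -> P; W, C, E all held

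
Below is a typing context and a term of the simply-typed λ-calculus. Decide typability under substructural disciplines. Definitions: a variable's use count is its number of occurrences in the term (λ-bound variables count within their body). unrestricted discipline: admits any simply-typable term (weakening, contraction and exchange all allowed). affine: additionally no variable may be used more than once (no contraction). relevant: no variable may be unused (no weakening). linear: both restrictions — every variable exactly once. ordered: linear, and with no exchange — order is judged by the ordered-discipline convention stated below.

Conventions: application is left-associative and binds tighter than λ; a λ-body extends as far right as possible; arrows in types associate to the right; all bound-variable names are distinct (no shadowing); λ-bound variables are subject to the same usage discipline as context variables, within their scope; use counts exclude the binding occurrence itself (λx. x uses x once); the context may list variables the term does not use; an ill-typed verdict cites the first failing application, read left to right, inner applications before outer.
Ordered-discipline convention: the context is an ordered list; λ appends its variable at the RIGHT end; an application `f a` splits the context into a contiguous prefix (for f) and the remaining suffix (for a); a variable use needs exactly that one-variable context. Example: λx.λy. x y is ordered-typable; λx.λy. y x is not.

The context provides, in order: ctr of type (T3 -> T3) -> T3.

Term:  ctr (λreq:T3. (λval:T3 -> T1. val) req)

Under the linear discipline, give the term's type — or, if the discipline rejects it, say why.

not well-typed under linear — the type mismatch rejects it
variable uses: ctr: 1×, req (λ-bound): 1×, val (λ-bound): 1×
use order (left to right): ctr, val, req
typing: ill-typed: an argument T3 mismatches the expected T3 -> T1
across the five disciplines: ordered ✗ | linear ✗ | affine ✗ | relevant ✗ | unrestricted ✗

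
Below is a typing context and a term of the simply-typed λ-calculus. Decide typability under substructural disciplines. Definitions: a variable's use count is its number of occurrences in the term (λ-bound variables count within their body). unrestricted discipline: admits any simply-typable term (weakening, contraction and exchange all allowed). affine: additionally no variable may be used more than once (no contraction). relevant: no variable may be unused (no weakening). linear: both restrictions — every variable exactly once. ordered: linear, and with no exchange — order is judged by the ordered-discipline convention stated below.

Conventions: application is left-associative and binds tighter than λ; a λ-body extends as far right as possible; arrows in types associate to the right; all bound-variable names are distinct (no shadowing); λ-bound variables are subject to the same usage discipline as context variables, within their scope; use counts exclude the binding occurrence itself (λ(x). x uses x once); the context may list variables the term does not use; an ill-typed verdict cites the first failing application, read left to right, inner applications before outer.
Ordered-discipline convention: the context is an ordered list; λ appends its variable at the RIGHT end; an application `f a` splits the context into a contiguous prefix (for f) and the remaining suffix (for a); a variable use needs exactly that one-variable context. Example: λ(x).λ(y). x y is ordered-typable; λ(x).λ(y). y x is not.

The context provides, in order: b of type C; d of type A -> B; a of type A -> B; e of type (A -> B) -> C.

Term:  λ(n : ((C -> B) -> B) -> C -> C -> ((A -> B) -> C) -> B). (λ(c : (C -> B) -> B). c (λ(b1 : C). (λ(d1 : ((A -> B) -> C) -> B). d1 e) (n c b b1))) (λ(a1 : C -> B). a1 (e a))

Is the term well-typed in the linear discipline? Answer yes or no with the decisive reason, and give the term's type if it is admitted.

no — repeated use of e ×2, c ×2; needs weakening: d unused
use counts: b=1, d=0, a=1, e=2, n (bound)=1, c (bound)=2, b1 (bound)=1, d1 (bound)=1, a1 (bound)=1
left-to-right use order: c, d1, e, n, c, b, b1, a1, e, a
typing: well-typed — term : (((C -> B) -> B) -> C -> C -> ((A -> B) -> C) -> B) -> B
summary: ordered ✗ | linear ✗ | affine ✗ | relevant ✗ | unrestricted ✓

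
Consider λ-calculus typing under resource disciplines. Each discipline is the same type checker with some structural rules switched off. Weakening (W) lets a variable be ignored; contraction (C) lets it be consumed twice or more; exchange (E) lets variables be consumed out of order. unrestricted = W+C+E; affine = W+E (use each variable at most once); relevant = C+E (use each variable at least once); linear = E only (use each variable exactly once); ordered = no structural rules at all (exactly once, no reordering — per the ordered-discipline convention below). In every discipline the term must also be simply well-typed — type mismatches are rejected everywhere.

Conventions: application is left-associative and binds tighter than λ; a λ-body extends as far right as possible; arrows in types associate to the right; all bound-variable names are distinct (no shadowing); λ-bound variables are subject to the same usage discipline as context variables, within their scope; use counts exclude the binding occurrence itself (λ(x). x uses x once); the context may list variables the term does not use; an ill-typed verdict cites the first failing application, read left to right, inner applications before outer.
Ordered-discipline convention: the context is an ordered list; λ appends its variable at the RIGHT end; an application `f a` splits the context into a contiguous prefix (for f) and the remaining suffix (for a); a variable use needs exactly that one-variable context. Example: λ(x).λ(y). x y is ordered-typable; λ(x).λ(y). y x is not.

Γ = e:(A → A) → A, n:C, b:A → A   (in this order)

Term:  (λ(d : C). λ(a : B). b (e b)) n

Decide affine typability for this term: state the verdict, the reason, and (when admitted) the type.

no — needs contraction — b ×2
variable uses: e: 1; n: 1; b: 2; d (λ-bound): 0; a (λ-bound): 0
uses in reading order: b, e, b, n
typing: well-typed at B → A
across the five disciplines: ordered ✗ · linear ✗ · affine ✗ · relevant ✗ · unrestricted ✓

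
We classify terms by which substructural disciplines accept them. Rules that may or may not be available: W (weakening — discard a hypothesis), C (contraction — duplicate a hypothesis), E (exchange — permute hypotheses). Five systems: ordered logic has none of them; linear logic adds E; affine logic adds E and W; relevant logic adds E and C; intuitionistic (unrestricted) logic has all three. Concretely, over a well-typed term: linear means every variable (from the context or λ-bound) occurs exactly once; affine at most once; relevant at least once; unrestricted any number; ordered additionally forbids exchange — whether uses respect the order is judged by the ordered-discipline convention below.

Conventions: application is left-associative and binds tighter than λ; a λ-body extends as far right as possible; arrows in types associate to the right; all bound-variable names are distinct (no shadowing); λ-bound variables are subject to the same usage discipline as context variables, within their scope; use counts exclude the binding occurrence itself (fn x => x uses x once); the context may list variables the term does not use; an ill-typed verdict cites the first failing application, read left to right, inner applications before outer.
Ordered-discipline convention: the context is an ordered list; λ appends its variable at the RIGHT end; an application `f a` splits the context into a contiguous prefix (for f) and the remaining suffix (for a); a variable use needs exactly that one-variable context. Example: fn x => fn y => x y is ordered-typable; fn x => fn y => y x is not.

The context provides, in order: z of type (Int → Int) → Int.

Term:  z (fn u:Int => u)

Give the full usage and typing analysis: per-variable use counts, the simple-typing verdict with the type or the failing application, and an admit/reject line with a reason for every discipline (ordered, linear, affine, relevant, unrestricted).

variable uses: z: 1×, u (bound): 1×
uses in reading order: z, u
typing: ✓ — Int
ordered: ✓, one use each (z, u); ordered split holds
linear: ✓, z, u: one use apiece
affine: ✓, no duplicate uses among z, u
relevant: ✓, none of z, u goes unused
unrestricted: ✓, typability at Int is all that's needed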